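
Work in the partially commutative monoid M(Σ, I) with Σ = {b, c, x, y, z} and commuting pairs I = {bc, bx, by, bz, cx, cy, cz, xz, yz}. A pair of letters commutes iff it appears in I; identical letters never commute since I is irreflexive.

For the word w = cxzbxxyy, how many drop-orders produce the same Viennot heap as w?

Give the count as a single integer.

drop 0:c onto floor
drop 1:x onto floor
drop 2:z onto floor
drop 3:b onto floor
drop 4:x onto {1:x}
drop 5:x onto {4:x}
drop 6:y onto {5:x}
drop 7:y onto {6:y}
ground layer = {0:c, 1:x, 2:z, 3:b}
drop-orders for the pieces not yet dropped (sum over which currently-grounded one goes next):
  1 to go: {0} 1  {2} 1  {3} 1  {7} 1
  2 to go: {0,2} 2  {0,3} 2  {0,7} 2  {2,3} 2  {2,7} 2  {3,7} 2  {6,7} 1
  3 to go: {0,2,3} 6  {0,2,7} 6  {0,3,7} 6  {0,6,7} 3  {2,3,7} 6  {2,6,7} 3  {3,6,7} 3  {5,6,7} 1
  4 to go: {0,2,3,7} 24  {0,2,6,7} 12  {0,3,6,7} 12  {0,5,6,7} 4  {2,3,6,7} 12  {2,5,6,7} 4  {3,5,6,7} 4  {4,5,6,7} 1
  5 to go: {0,2,3,6,7} 60  {0,2,5,6,7} 20  {0,3,5,6,7} 20  {0,4,5,6,7} 5  {1,4,5,6,7} 1  {2,3,5,6,7} 20  {2,4,5,6,7} 5  {3,4,5,6,7} 5
  6 to go: {0,1,4,5,6,7} 6  {0,2,3,5,6,7} 120  {0,2,4,5,6,7} 30  {0,3,4,5,6,7} 30  {1,2,4,5,6,7} 6  {1,3,4,5,6,7} 6  {2,3,4,5,6,7} 30
  if 0:c drops first: 42 orders
  if 1:x drops first: 210 orders
  if 2:z drops first: 42 orders
  if 3:b drops first: 42 orders
heap linearizations: 336

336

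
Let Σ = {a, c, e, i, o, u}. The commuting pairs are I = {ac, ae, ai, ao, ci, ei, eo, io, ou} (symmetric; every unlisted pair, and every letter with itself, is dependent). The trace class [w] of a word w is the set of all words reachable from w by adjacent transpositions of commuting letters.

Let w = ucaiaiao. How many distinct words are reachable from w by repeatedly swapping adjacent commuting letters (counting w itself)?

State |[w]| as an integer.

210

0(u) covers ∅
1(c) covers 0:u
2(a) covers 0:u
3(i) covers 0:u
4(a) covers 2:a
5(i) covers 3:i
6(a) covers 4:a
7(o) covers 1:c
floor of heap: 0:u
completions by unplaced set U, small U first (add the entries for U minus each lowest piece of U):
  |U|=1: {5}:1  {6}:1  {7}:1
  |U|=2: {1,7}:1  {3,5}:1  {4,6}:1  {5,6}:2  {5,7}:2  {6,7}:2
  |U|=3: {1,5,7}:3  {1,6,7}:3  {2,4,6}:1  {3,5,6}:3  {3,5,7}:3  {4,5,6}:3  {4,6,7}:3  {5,6,7}:6
  |U|=4: {1,3,5,7}:6  {1,4,6,7}:6  {1,5,6,7}:12  {2,4,5,6}:4  {2,4,6,7}:4  {3,4,5,6}:6  {3,5,6,7}:12  {4,5,6,7}:12
  |U|=5: {1,2,4,6,7}:10  {1,3,5,6,7}:30  {1,4,5,6,7}:30  {2,3,4,5,6}:10  {2,4,5,6,7}:20  {3,4,5,6,7}:30
  |U|=6: {1,2,4,5,6,7}:60  {1,3,4,5,6,7}:90  {2,3,4,5,6,7}:60
  start at 0(u): 210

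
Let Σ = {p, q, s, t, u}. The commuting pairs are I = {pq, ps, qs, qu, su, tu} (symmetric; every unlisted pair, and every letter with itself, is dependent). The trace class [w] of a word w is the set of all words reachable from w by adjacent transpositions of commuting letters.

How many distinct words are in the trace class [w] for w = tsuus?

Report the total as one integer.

#0=t has no predecessor
#1=s depends on [0:t]
#2=u has no predecessor
#3=u depends on [2:u]
#4=s depends on [1:s]
sources: [0:t, 2:u]
N(rest) = Σ N(rest − s) over sources s of rest; N(one piece) = 1:
  size 1 → [3]=1  [4]=1
  size 2 → [1,4]=1  [2,3]=1  [3,4]=2
  size 3 → [0,1,4]=1  [1,3,4]=3  [2,3,4]=3
  first=0(t) contributes 6
  first=2(u) contributes 4
|[w]| = 10

10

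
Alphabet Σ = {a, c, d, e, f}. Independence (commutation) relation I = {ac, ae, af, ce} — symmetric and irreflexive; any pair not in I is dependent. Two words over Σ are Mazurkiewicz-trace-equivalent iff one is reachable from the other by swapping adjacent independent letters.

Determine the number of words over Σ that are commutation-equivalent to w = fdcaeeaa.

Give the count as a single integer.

#0=f has no predecessor
#1=d depends on [0:f]
#2=c depends on [1:d]
#3=a depends on [1:d]
#4=e depends on [1:d]
#5=e depends on [4:e]
#6=a depends on [3:a]
#7=a depends on [6:a]
sources: [0:f]
N(rest) = Σ N(rest − s) over sources s of rest; N(one piece) = 1:
  size 1 → [2]=1  [5]=1  [7]=1
  size 2 → [2,5]=2  [2,7]=2  [4,5]=1  [5,7]=2  [6,7]=1
  size 3 → [2,4,5]=3  [2,5,7]=6  [2,6,7]=3  [3,6,7]=1  [4,5,7]=3  [5,6,7]=3
  size 4 → [2,3,6,7]=4  [2,4,5,7]=12  [2,5,6,7]=12  [3,5,6,7]=4  [4,5,6,7]=6
  size 5 → [2,3,5,6,7]=20  [2,4,5,6,7]=30  [3,4,5,6,7]=10
  size 6 → [2,3,4,5,6,7]=60
  first=0(f) contributes 60

60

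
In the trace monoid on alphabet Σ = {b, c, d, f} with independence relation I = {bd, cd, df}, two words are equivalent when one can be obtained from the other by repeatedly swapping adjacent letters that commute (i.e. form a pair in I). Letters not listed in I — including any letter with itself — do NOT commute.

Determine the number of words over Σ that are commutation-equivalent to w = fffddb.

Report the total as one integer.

0(f) covers ∅
1(f) covers 0:f
2(f) covers 1:f
3(d) covers ∅
4(d) covers 3:d
5(b) covers 2:f
floor of heap: 0:f, 3:d
completions by unplaced set U, small U first (add the entries for U minus each lowest piece of U):
  |U|=1: {4}:1  {5}:1
  |U|=2: {2,5}:1  {3,4}:1  {4,5}:2
  |U|=3: {1,2,5}:1  {2,4,5}:3  {3,4,5}:3
  |U|=4: {0,1,2,5}:1  {1,2,4,5}:4  {2,3,4,5}:6
  start at 0(f): 10
  start at 3(d): 5
sum over floor = 15

15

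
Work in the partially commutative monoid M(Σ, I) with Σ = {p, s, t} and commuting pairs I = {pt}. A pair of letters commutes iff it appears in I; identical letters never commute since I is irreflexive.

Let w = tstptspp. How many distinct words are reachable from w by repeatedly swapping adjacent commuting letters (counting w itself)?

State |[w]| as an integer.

3

#0=t has no predecessor
#1=s depends on [0:t]
#2=t depends on [1:s]
#3=p depends on [1:s]
#4=t depends on [2:t]
#5=s depends on [3:p, 4:t]
#6=p depends on [5:s]
#7=p depends on [6:p]
sources: [0:t]
N(rest) = Σ N(rest − s) over sources s of rest; N(one piece) = 1:
  size 1 → [7]=1
  size 2 → [6,7]=1
  size 3 → [5,6,7]=1
  size 4 → [3,5,6,7]=1  [4,5,6,7]=1
  size 5 → [2,4,5,6,7]=1  [3,4,5,6,7]=2
  size 6 → [2,3,4,5,6,7]=3
  first=0(t) contributes 3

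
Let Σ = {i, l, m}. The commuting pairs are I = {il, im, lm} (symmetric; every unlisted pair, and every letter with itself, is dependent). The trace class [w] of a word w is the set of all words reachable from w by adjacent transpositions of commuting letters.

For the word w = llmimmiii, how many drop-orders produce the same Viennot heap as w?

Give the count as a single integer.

#0=l has no predecessor
#1=l depends on [0:l]
#2=m has no predecessor
#3=i has no predecessor
#4=m depends on [2:m]
#5=m depends on [4:m]
#6=i depends on [3:i]
#7=i depends on [6:i]
#8=i depends on [7:i]
sources: [0:l, 2:m, 3:i]
N(rest) = Σ N(rest − s) over sources s of rest; N(one piece) = 1:
  size 1 → [1]=1  [5]=1  [8]=1
  size 2 → [0,1]=1  [1,5]=2  [1,8]=2  [4,5]=1  [5,8]=2  [7,8]=1
  size 3 → [0,1,5]=3  [0,1,8]=3  [1,4,5]=3  [1,5,8]=6  [1,7,8]=3  [2,4,5]=1  [4,5,8]=3  [5,7,8]=3  [6,7,8]=1
  size 4 → [0,1,4,5]=6  [0,1,5,8]=12  [0,1,7,8]=6  [1,2,4,5]=4  [1,4,5,8]=12  [1,5,7,8]=12  [1,6,7,8]=4  [2,4,5,8]=4  [3,6,7,8]=1  [4,5,7,8]=6  [5,6,7,8]=4
  size 5 → [0,1,2,4,5]=10  [0,1,4,5,8]=30  [0,1,5,7,8]=30  [0,1,6,7,8]=10  [1,2,4,5,8]=20  [1,3,6,7,8]=5  [1,4,5,7,8]=30  [1,5,6,7,8]=20  [2,4,5,7,8]=10  [3,5,6,7,8]=5  [4,5,6,7,8]=10
  size 6 → [0,1,2,4,5,8]=60  [0,1,3,6,7,8]=15  [0,1,4,5,7,8]=90  [0,1,5,6,7,8]=60  [1,2,4,5,7,8]=60  [1,3,5,6,7,8]=30  [1,4,5,6,7,8]=60  [2,4,5,6,7,8]=20  [3,4,5,6,7,8]=15
  size 7 → [0,1,2,4,5,7,8]=210  [0,1,3,5,6,7,8]=105  [0,1,4,5,6,7,8]=210  [1,2,4,5,6,7,8]=140  [1,3,4,5,6,7,8]=105  [2,3,4,5,6,7,8]=35
  first=0(l) contributes 280
  first=2(m) contributes 420
  first=3(i) contributes 560
|[w]| = 1260

1260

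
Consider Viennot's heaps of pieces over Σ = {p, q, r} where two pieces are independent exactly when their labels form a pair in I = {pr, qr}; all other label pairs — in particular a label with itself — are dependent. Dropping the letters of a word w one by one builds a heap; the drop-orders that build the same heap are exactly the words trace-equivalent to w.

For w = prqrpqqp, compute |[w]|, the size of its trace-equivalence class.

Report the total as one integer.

28

piece 0:p — minimal
piece 1:r — minimal
piece 2:q rests on {0:p}
piece 3:r rests on {1:r}
piece 4:p rests on {2:q}
piece 5:q rests on {4:p}
piece 6:q rests on {5:q}
piece 7:p rests on {6:q}
minimal pieces: {0:p, 1:r}
ways to finish when only these pieces remain (= sum over removing one remaining piece with nothing left below it):
  1 left: {3}→1  {7}→1
  2 left: {1,3}→1  {3,7}→2  {6,7}→1
  3 left: {1,3,7}→3  {3,6,7}→3  {5,6,7}→1
  4 left: {1,3,6,7}→6  {3,5,6,7}→4  {4,5,6,7}→1
  5 left: {1,3,5,6,7}→10  {2,4,5,6,7}→1  {3,4,5,6,7}→5
  6 left: {0,2,4,5,6,7}→1  {1,3,4,5,6,7}→15  {2,3,4,5,6,7}→6
  placing 0:p first → 21 extensions
  placing 1:r first → 7 extensions
total linear extensions = 28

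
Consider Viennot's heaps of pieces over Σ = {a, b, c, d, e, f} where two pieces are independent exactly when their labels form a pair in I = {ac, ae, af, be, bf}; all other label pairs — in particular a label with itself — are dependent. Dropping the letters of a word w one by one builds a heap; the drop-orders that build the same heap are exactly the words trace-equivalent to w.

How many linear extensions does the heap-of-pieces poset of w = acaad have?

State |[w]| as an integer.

4

piece 0:a — minimal
piece 1:c — minimal
piece 2:a rests on {0:a}
piece 3:a rests on {2:a}
piece 4:d rests on {1:c, 3:a}
minimal pieces: {0:a, 1:c}
ways to finish when only these pieces remain (= sum over removing one remaining piece with nothing left below it):
  1 left: {4}→1
  2 left: {1,4}→1  {3,4}→1
  3 left: {1,3,4}→2  {2,3,4}→1
  placing 0:a first → 3 extensions
  placing 1:c first → 1 extensions
total linear extensions = 4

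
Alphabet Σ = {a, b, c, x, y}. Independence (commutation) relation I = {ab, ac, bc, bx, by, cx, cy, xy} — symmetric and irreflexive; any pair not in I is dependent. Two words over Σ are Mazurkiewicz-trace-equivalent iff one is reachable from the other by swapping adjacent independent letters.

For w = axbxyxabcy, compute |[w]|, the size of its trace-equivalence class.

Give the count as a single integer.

1440

#0=a has no predecessor
#1=x depends on [0:a]
#2=b has no predecessor
#3=x depends on [1:x]
#4=y depends on [0:a]
#5=x depends on [3:x]
#6=a depends on [4:y, 5:x]
#7=b depends on [2:b]
#8=c has no predecessor
#9=y depends on [6:a]
sources: [0:a, 2:b, 8:c]
N(rest) = Σ N(rest − s) over sources s of rest; N(one piece) = 1:
  size 1 → [7]=1  [8]=1  [9]=1
  size 2 → [2,7]=1  [6,9]=1  [7,8]=2  [7,9]=2  [8,9]=2
  size 3 → [2,7,8]=3  [2,7,9]=3  [4,6,9]=1  [5,6,9]=1  [6,7,9]=3  [6,8,9]=3  [7,8,9]=6
  size 4 → [2,6,7,9]=6  [2,7,8,9]=12  [3,5,6,9]=1  [4,5,6,9]=2  [4,6,7,9]=4  [4,6,8,9]=4  [5,6,7,9]=4  [5,6,8,9]=4  [6,7,8,9]=12
  size 5 → [1,3,5,6,9]=1  [2,4,6,7,9]=10  [2,5,6,7,9]=10  [2,6,7,8,9]=30  [3,4,5,6,9]=3  [3,5,6,7,9]=5  [3,5,6,8,9]=5  [4,5,6,7,9]=10  [4,5,6,8,9]=10  [4,6,7,8,9]=20  [5,6,7,8,9]=20
  size 6 → [1,3,4,5,6,9]=4  [1,3,5,6,7,9]=6  [1,3,5,6,8,9]=6  [2,3,5,6,7,9]=15  [2,4,5,6,7,9]=30  [2,4,6,7,8,9]=60  [2,5,6,7,8,9]=60  [3,4,5,6,7,9]=18  [3,4,5,6,8,9]=18  [3,5,6,7,8,9]=30  [4,5,6,7,8,9]=60
  size 7 → [0,1,3,4,5,6,9]=4  [1,2,3,5,6,7,9]=21  [1,3,4,5,6,7,9]=28  [1,3,4,5,6,8,9]=28  [1,3,5,6,7,8,9]=42  [2,3,4,5,6,7,9]=63  [2,3,5,6,7,8,9]=105  [2,4,5,6,7,8,9]=210  [3,4,5,6,7,8,9]=126
  size 8 → [0,1,3,4,5,6,7,9]=32  [0,1,3,4,5,6,8,9]=32  [1,2,3,4,5,6,7,9]=112  [1,2,3,5,6,7,8,9]=168  [1,3,4,5,6,7,8,9]=224  [2,3,4,5,6,7,8,9]=504
  first=0(a) contributes 1008
  first=2(b) contributes 288
  first=8(c) contributes 144
|[w]| = 1440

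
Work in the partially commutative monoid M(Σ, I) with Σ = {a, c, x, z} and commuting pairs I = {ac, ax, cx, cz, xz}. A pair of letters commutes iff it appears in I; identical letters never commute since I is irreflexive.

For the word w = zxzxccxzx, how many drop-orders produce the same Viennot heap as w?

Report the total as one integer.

piece 0:z — minimal
piece 1:x — minimal
piece 2:z rests on {0:z}
piece 3:x rests on {1:x}
piece 4:c — minimal
piece 5:c rests on {4:c}
piece 6:x rests on {3:x}
piece 7:z rests on {2:z}
piece 8:x rests on {6:x}
minimal pieces: {0:z, 1:x, 4:c}
ways to finish when only these pieces remain (= sum over removing one remaining piece with nothing left below it):
  1 left: {5}→1  {7}→1  {8}→1
  2 left: {2,7}→1  {4,5}→1  {5,7}→2  {5,8}→2  {6,8}→1  {7,8}→2
  3 left: {0,2,7}→1  {2,5,7}→3  {2,7,8}→3  {3,6,8}→1  {4,5,7}→3  {4,5,8}→3  {5,6,8}→3  {5,7,8}→6  {6,7,8}→3
  4 left: {0,2,5,7}→4  {0,2,7,8}→4  {1,3,6,8}→1  {2,4,5,7}→6  {2,5,7,8}→12  {2,6,7,8}→6  {3,5,6,8}→4  {3,6,7,8}→4  {4,5,6,8}→6  {4,5,7,8}→12  {5,6,7,8}→12
  5 left: {0,2,4,5,7}→10  {0,2,5,7,8}→20  {0,2,6,7,8}→10  {1,3,5,6,8}→5  {1,3,6,7,8}→5  {2,3,6,7,8}→10  {2,4,5,7,8}→30  {2,5,6,7,8}→30  {3,4,5,6,8}→10  {3,5,6,7,8}→20  {4,5,6,7,8}→30
  6 left: {0,2,3,6,7,8}→20  {0,2,4,5,7,8}→60  {0,2,5,6,7,8}→60  {1,2,3,6,7,8}→15  {1,3,4,5,6,8}→15  {1,3,5,6,7,8}→30  {2,3,5,6,7,8}→60  {2,4,5,6,7,8}→90  {3,4,5,6,7,8}→60
  7 left: {0,1,2,3,6,7,8}→35  {0,2,3,5,6,7,8}→140  {0,2,4,5,6,7,8}→210  {1,2,3,5,6,7,8}→105  {1,3,4,5,6,7,8}→105  {2,3,4,5,6,7,8}→210
  placing 0:z first → 420 extensions
  placing 1:x first → 560 extensions
  placing 4:c first → 280 extensions
total linear extensions = 1260

1260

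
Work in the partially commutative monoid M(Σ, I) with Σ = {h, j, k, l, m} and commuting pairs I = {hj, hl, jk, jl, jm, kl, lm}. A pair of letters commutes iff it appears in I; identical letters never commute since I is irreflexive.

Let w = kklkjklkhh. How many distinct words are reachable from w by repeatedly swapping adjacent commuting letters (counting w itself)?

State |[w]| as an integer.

360

drop 0:k onto floor
drop 1:k onto {0:k}
drop 2:l onto floor
drop 3:k onto {1:k}
drop 4:j onto floor
drop 5:k onto {3:k}
drop 6:l onto {2:l}
drop 7:k onto {5:k}
drop 8:h onto {7:k}
drop 9:h onto {8:h}
ground layer = {0:k, 2:l, 4:j}
drop-orders for the pieces not yet dropped (sum over which currently-grounded one goes next):
  1 to go: {4} 1  {6} 1  {9} 1
  2 to go: {2,6} 1  {4,6} 2  {4,9} 2  {6,9} 2  {8,9} 1
  3 to go: {2,4,6} 3  {2,6,9} 3  {4,6,9} 6  {4,8,9} 3  {6,8,9} 3  {7,8,9} 1
  4 to go: {2,4,6,9} 12  {2,6,8,9} 6  {4,6,8,9} 12  {4,7,8,9} 4  {5,7,8,9} 1  {6,7,8,9} 4
  5 to go: {2,4,6,8,9} 30  {2,6,7,8,9} 10  {3,5,7,8,9} 1  {4,5,7,8,9} 5  {4,6,7,8,9} 20  {5,6,7,8,9} 5
  6 to go: {1,3,5,7,8,9} 1  {2,4,6,7,8,9} 60  {2,5,6,7,8,9} 15  {3,4,5,7,8,9} 6  {3,5,6,7,8,9} 6  {4,5,6,7,8,9} 30
  7 to go: {0,1,3,5,7,8,9} 1  {1,3,4,5,7,8,9} 7  {1,3,5,6,7,8,9} 7  {2,3,5,6,7,8,9} 21  {2,4,5,6,7,8,9} 105  {3,4,5,6,7,8,9} 42
  8 to go: {0,1,3,4,5,7,8,9} 8  {0,1,3,5,6,7,8,9} 8  {1,2,3,5,6,7,8,9} 28  {1,3,4,5,6,7,8,9} 56  {2,3,4,5,6,7,8,9} 168
  if 0:k drops first: 252 orders
  if 2:l drops first: 72 orders
  if 4:j drops first: 36 orders
heap linearizations: 360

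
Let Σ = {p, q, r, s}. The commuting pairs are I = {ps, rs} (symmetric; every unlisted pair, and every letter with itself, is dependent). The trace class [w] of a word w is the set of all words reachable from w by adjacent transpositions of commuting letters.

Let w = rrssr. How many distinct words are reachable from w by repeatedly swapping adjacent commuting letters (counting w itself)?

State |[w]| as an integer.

10

piece 0:r — minimal
piece 1:r rests on {0:r}
piece 2:s — minimal
piece 3:s rests on {2:s}
piece 4:r rests on {1:r}
minimal pieces: {0:r, 2:s}
ways to finish when only these pieces remain (= sum over removing one remaining piece with nothing left below it):
  1 left: {3}→1  {4}→1
  2 left: {1,4}→1  {2,3}→1  {3,4}→2
  3 left: {0,1,4}→1  {1,3,4}→3  {2,3,4}→3
  placing 0:r first → 6 extensions
  placing 2:s first → 4 extensions
total linear extensions = 10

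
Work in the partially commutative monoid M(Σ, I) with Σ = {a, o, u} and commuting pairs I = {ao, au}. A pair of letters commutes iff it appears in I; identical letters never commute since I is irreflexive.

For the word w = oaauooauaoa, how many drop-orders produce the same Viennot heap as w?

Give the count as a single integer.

462

0(o) covers ∅
1(a) covers ∅
2(a) covers 1:a
3(u) covers 0:o
4(o) covers 3:u
5(o) covers 4:o
6(a) covers 2:a
7(u) covers 5:o
8(a) covers 6:a
9(o) covers 7:u
10(a) covers 8:a
floor of heap: 0:o, 1:a
completions by unplaced set U, small U first (add the entries for U minus each lowest piece of U):
  |U|=1: {9}:1  {10}:1
  |U|=2: {7,9}:1  {8,10}:1  {9,10}:2
  |U|=3: {5,7,9}:1  {6,8,10}:1  {7,9,10}:3  {8,9,10}:3
  |U|=4: {2,6,8,10}:1  {4,5,7,9}:1  {5,7,9,10}:4  {6,8,9,10}:4  {7,8,9,10}:6
  |U|=5: {1,2,6,8,10}:1  {2,6,8,9,10}:5  {3,4,5,7,9}:1  {4,5,7,9,10}:5  {5,7,8,9,10}:10  {6,7,8,9,10}:10
  |U|=6: {0,3,4,5,7,9}:1  {1,2,6,8,9,10}:6  {2,6,7,8,9,10}:15  {3,4,5,7,9,10}:6  {4,5,7,8,9,10}:15  {5,6,7,8,9,10}:20
  |U|=7: {0,3,4,5,7,9,10}:7  {1,2,6,7,8,9,10}:21  {2,5,6,7,8,9,10}:35  {3,4,5,7,8,9,10}:21  {4,5,6,7,8,9,10}:35
  |U|=8: {0,3,4,5,7,8,9,10}:28  {1,2,5,6,7,8,9,10}:56  {2,4,5,6,7,8,9,10}:70  {3,4,5,6,7,8,9,10}:56
  |U|=9: {0,3,4,5,6,7,8,9,10}:84  {1,2,4,5,6,7,8,9,10}:126  {2,3,4,5,6,7,8,9,10}:126
  start at 0(o): 252
  start at 1(a): 210
sum over floor = 462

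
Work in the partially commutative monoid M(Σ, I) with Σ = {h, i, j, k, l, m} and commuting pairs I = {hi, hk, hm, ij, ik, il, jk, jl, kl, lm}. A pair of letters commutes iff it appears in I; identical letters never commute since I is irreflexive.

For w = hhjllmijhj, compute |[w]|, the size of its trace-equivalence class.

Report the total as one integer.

50

drop 0:h onto floor
drop 1:h onto {0:h}
drop 2:j onto {1:h}
drop 3:l onto {1:h}
drop 4:l onto {3:l}
drop 5:m onto {2:j}
drop 6:i onto {5:m}
drop 7:j onto {5:m}
drop 8:h onto {4:l, 7:j}
drop 9:j onto {8:h}
ground layer = {0:h}
drop-orders for the pieces not yet dropped (sum over which currently-grounded one goes next):
  1 to go: {6} 1  {9} 1
  2 to go: {6,9} 2  {8,9} 1
  3 to go: {4,8,9} 1  {6,8,9} 3  {7,8,9} 1
  4 to go: {3,4,8,9} 1  {4,6,8,9} 4  {4,7,8,9} 2  {6,7,8,9} 4
  5 to go: {3,4,6,8,9} 5  {3,4,7,8,9} 3  {4,6,7,8,9} 10  {5,6,7,8,9} 4
  6 to go: {2,5,6,7,8,9} 4  {3,4,6,7,8,9} 18  {4,5,6,7,8,9} 14
  7 to go: {2,4,5,6,7,8,9} 18  {3,4,5,6,7,8,9} 32
  8 to go: {2,3,4,5,6,7,8,9} 50
  if 0:h drops first: 50 orders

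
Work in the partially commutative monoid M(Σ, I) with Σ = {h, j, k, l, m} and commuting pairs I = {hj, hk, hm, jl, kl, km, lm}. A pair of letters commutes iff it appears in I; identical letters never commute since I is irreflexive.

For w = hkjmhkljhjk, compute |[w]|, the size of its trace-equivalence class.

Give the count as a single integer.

660

drop 0:h onto floor
drop 1:k onto floor
drop 2:j onto {1:k}
drop 3:m onto {2:j}
drop 4:h onto {0:h}
drop 5:k onto {2:j}
drop 6:l onto {4:h}
drop 7:j onto {3:m, 5:k}
drop 8:h onto {6:l}
drop 9:j onto {7:j}
drop 10:k onto {9:j}
ground layer = {0:h, 1:k}
drop-orders for the pieces not yet dropped (sum over which currently-grounded one goes next):
  1 to go: {8} 1  {10} 1
  2 to go: {6,8} 1  {8,10} 2  {9,10} 1
  3 to go: {4,6,8} 1  {6,8,10} 3  {7,9,10} 1  {8,9,10} 3
  4 to go: {0,4,6,8} 1  {3,7,9,10} 1  {4,6,8,10} 4  {5,7,9,10} 1  {6,8,9,10} 6  {7,8,9,10} 4
  5 to go: {0,4,6,8,10} 5  {3,5,7,9,10} 2  {3,7,8,9,10} 5  {4,6,8,9,10} 10  {5,7,8,9,10} 5  {6,7,8,9,10} 10
  6 to go: {0,4,6,8,9,10} 15  {2,3,5,7,9,10} 2  {3,5,7,8,9,10} 12  {3,6,7,8,9,10} 15  {4,6,7,8,9,10} 20  {5,6,7,8,9,10} 15
  7 to go: {0,4,6,7,8,9,10} 35  {1,2,3,5,7,9,10} 2  {2,3,5,7,8,9,10} 14  {3,4,6,7,8,9,10} 35  {3,5,6,7,8,9,10} 42  {4,5,6,7,8,9,10} 35
  8 to go: {0,3,4,6,7,8,9,10} 70  {0,4,5,6,7,8,9,10} 70  {1,2,3,5,7,8,9,10} 16  {2,3,5,6,7,8,9,10} 56  {3,4,5,6,7,8,9,10} 112
  9 to go: {0,3,4,5,6,7,8,9,10} 252  {1,2,3,5,6,7,8,9,10} 72  {2,3,4,5,6,7,8,9,10} 168
  if 0:h drops first: 240 orders
  if 1:k drops first: 420 orders
heap linearizations: 660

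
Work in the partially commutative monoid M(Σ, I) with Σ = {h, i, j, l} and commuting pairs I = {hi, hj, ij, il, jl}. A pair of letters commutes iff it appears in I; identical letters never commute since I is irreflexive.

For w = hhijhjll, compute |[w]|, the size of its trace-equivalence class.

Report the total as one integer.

168

#0=h has no predecessor
#1=h depends on [0:h]
#2=i has no predecessor
#3=j has no predecessor
#4=h depends on [1:h]
#5=j depends on [3:j]
#6=l depends on [4:h]
#7=l depends on [6:l]
sources: [0:h, 2:i, 3:j]
N(rest) = Σ N(rest − s) over sources s of rest; N(one piece) = 1:
  size 1 → [2]=1  [5]=1  [7]=1
  size 2 → [2,5]=2  [2,7]=2  [3,5]=1  [5,7]=2  [6,7]=1
  size 3 → [2,3,5]=3  [2,5,7]=6  [2,6,7]=3  [3,5,7]=3  [4,6,7]=1  [5,6,7]=3
  size 4 → [1,4,6,7]=1  [2,3,5,7]=12  [2,4,6,7]=4  [2,5,6,7]=12  [3,5,6,7]=6  [4,5,6,7]=4
  size 5 → [0,1,4,6,7]=1  [1,2,4,6,7]=5  [1,4,5,6,7]=5  [2,3,5,6,7]=30  [2,4,5,6,7]=20  [3,4,5,6,7]=10
  size 6 → [0,1,2,4,6,7]=6  [0,1,4,5,6,7]=6  [1,2,4,5,6,7]=30  [1,3,4,5,6,7]=15  [2,3,4,5,6,7]=60
  first=0(h) contributes 105
  first=2(i) contributes 21
  first=3(j) contributes 42
|[w]| = 168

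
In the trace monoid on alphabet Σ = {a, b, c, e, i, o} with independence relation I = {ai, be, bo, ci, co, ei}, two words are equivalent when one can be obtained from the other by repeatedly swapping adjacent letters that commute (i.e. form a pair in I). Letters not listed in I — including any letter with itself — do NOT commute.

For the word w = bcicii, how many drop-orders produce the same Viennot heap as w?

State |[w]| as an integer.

10

#0=b has no predecessor
#1=c depends on [0:b]
#2=i depends on [0:b]
#3=c depends on [1:c]
#4=i depends on [2:i]
#5=i depends on [4:i]
sources: [0:b]
N(rest) = Σ N(rest − s) over sources s of rest; N(one piece) = 1:
  size 1 → [3]=1  [5]=1
  size 2 → [1,3]=1  [3,5]=2  [4,5]=1
  size 3 → [1,3,5]=3  [2,4,5]=1  [3,4,5]=3
  size 4 → [1,3,4,5]=6  [2,3,4,5]=4
  first=0(b) contributes 10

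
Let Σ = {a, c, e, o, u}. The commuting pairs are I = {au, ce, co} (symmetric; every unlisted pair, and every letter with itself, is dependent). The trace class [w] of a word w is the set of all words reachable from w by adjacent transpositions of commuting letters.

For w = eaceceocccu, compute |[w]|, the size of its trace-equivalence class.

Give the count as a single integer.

56

0(e) covers ∅
1(a) covers 0:e
2(c) covers 1:a
3(e) covers 1:a
4(c) covers 2:c
5(e) covers 3:e
6(o) covers 5:e
7(c) covers 4:c
8(c) covers 7:c
9(c) covers 8:c
10(u) covers 6:o, 9:c
floor of heap: 0:e
completions by unplaced set U, small U first (add the entries for U minus each lowest piece of U):
  |U|=1: {10}:1
  |U|=2: {6,10}:1  {9,10}:1
  |U|=3: {5,6,10}:1  {6,9,10}:2  {8,9,10}:1
  |U|=4: {3,5,6,10}:1  {5,6,9,10}:3  {6,8,9,10}:3  {7,8,9,10}:1
  |U|=5: {3,5,6,9,10}:4  {4,7,8,9,10}:1  {5,6,8,9,10}:6  {6,7,8,9,10}:4
  |U|=6: {2,4,7,8,9,10}:1  {3,5,6,8,9,10}:10  {4,6,7,8,9,10}:5  {5,6,7,8,9,10}:10
  |U|=7: {2,4,6,7,8,9,10}:6  {3,5,6,7,8,9,10}:20  {4,5,6,7,8,9,10}:15
  |U|=8: {2,4,5,6,7,8,9,10}:21  {3,4,5,6,7,8,9,10}:35
  |U|=9: {2,3,4,5,6,7,8,9,10}:56
  start at 0(e): 56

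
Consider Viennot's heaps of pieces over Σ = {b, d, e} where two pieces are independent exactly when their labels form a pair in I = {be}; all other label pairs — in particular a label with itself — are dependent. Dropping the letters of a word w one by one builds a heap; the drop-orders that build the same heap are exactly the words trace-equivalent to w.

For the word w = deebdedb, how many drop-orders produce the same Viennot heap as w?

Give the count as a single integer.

3

0(d) covers ∅
1(e) covers 0:d
2(e) covers 1:e
3(b) covers 0:d
4(d) covers 2:e, 3:b
5(e) covers 4:d
6(d) covers 5:e
7(b) covers 6:d
floor of heap: 0:d
completions by unplaced set U, small U first (add the entries for U minus each lowest piece of U):
  |U|=1: {7}:1
  |U|=2: {6,7}:1
  |U|=3: {5,6,7}:1
  |U|=4: {4,5,6,7}:1
  |U|=5: {2,4,5,6,7}:1  {3,4,5,6,7}:1
  |U|=6: {1,2,4,5,6,7}:1  {2,3,4,5,6,7}:2
  start at 0(d): 3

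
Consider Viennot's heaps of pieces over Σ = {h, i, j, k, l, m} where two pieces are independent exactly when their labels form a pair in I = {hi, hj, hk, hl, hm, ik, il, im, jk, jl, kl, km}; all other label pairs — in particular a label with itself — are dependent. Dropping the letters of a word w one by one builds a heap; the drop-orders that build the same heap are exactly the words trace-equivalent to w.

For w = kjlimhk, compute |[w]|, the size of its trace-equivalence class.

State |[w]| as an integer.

#0=k has no predecessor
#1=j has no predecessor
#2=l has no predecessor
#3=i depends on [1:j]
#4=m depends on [1:j, 2:l]
#5=h has no predecessor
#6=k depends on [0:k]
sources: [0:k, 1:j, 2:l, 5:h]
N(rest) = Σ N(rest − s) over sources s of rest; N(one piece) = 1:
  size 1 → [3]=1  [4]=1  [5]=1  [6]=1
  size 2 → [0,6]=1  [2,4]=1  [3,4]=2  [3,5]=2  [3,6]=2  [4,5]=2  [4,6]=2  [5,6]=2
  size 3 → [0,3,6]=3  [0,4,6]=3  [0,5,6]=3  [1,3,4]=2  [2,3,4]=3  [2,4,5]=3  [2,4,6]=3  [3,4,5]=6  [3,4,6]=6  [3,5,6]=6  [4,5,6]=6
  size 4 → [0,2,4,6]=6  [0,3,4,6]=12  [0,3,5,6]=12  [0,4,5,6]=12  [1,2,3,4]=5  [1,3,4,5]=8  [1,3,4,6]=8  [2,3,4,5]=12  [2,3,4,6]=12  [2,4,5,6]=12  [3,4,5,6]=24
  size 5 → [0,1,3,4,6]=20  [0,2,3,4,6]=30  [0,2,4,5,6]=30  [0,3,4,5,6]=60  [1,2,3,4,5]=25  [1,2,3,4,6]=25  [1,3,4,5,6]=40  [2,3,4,5,6]=60
  first=0(k) contributes 150
  first=1(j) contributes 180
  first=2(l) contributes 120
  first=5(h) contributes 75
|[w]| = 525

525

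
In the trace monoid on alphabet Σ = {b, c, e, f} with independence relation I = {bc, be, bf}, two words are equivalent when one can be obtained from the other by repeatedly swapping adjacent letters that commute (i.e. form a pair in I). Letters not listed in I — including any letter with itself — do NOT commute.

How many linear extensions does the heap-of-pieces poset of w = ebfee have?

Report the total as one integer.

5

piece 0:e — minimal
piece 1:b — minimal
piece 2:f rests on {0:e}
piece 3:e rests on {2:f}
piece 4:e rests on {3:e}
minimal pieces: {0:e, 1:b}
ways to finish when only these pieces remain (= sum over removing one remaining piece with nothing left below it):
  1 left: {1}→1  {4}→1
  2 left: {1,4}→2  {3,4}→1
  3 left: {1,3,4}→3  {2,3,4}→1
  placing 0:e first → 4 extensions
  placing 1:b first → 1 extensions
total linear extensions = 5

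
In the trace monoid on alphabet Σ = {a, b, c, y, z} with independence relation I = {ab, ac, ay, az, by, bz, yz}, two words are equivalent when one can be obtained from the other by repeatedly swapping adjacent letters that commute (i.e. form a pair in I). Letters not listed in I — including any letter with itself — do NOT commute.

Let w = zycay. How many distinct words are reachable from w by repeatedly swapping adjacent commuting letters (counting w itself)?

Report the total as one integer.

10

#0=z has no predecessor
#1=y has no predecessor
#2=c depends on [0:z, 1:y]
#3=a has no predecessor
#4=y depends on [2:c]
sources: [0:z, 1:y, 3:a]
N(rest) = Σ N(rest − s) over sources s of rest; N(one piece) = 1:
  size 1 → [3]=1  [4]=1
  size 2 → [2,4]=1  [3,4]=2
  size 3 → [0,2,4]=1  [1,2,4]=1  [2,3,4]=3
  first=0(z) contributes 4
  first=1(y) contributes 4
  first=3(a) contributes 2
|[w]| = 10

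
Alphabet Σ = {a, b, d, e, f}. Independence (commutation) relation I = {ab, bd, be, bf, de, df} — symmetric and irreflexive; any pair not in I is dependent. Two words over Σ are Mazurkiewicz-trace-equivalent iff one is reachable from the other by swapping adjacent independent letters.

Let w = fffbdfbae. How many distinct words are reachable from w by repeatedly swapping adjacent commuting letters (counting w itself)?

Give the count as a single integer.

180

0(f) covers ∅
1(f) covers 0:f
2(f) covers 1:f
3(b) covers ∅
4(d) covers ∅
5(f) covers 2:f
6(b) covers 3:b
7(a) covers 4:d, 5:f
8(e) covers 7:a
floor of heap: 0:f, 3:b, 4:d
completions by unplaced set U, small U first (add the entries for U minus each lowest piece of U):
  |U|=1: {6}:1  {8}:1
  |U|=2: {3,6}:1  {6,8}:2  {7,8}:1
  |U|=3: {3,6,8}:3  {4,7,8}:1  {5,7,8}:1  {6,7,8}:3
  |U|=4: {2,5,7,8}:1  {3,6,7,8}:6  {4,5,7,8}:2  {4,6,7,8}:4  {5,6,7,8}:4
  |U|=5: {1,2,5,7,8}:1  {2,4,5,7,8}:3  {2,5,6,7,8}:5  {3,4,6,7,8}:10  {3,5,6,7,8}:10  {4,5,6,7,8}:10
  |U|=6: {0,1,2,5,7,8}:1  {1,2,4,5,7,8}:4  {1,2,5,6,7,8}:6  {2,3,5,6,7,8}:15  {2,4,5,6,7,8}:18  {3,4,5,6,7,8}:30
  |U|=7: {0,1,2,4,5,7,8}:5  {0,1,2,5,6,7,8}:7  {1,2,3,5,6,7,8}:21  {1,2,4,5,6,7,8}:28  {2,3,4,5,6,7,8}:63
  start at 0(f): 112
  start at 3(b): 40
  start at 4(d): 28
sum over floor = 180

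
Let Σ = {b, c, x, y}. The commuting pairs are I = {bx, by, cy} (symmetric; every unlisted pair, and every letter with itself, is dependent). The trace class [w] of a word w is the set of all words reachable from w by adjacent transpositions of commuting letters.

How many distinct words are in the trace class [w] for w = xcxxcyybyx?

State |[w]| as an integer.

drop 0:x onto floor
drop 1:c onto {0:x}
drop 2:x onto {1:c}
drop 3:x onto {2:x}
drop 4:c onto {3:x}
drop 5:y onto {3:x}
drop 6:y onto {5:y}
drop 7:b onto {4:c}
drop 8:y onto {6:y}
drop 9:x onto {4:c, 8:y}
ground layer = {0:x}
drop-orders for the pieces not yet dropped (sum over which currently-grounded one goes next):
  1 to go: {7} 1  {9} 1
  2 to go: {7,9} 2  {8,9} 1
  3 to go: {4,7,9} 2  {6,8,9} 1  {7,8,9} 3
  4 to go: {4,7,8,9} 5  {5,6,8,9} 1  {6,7,8,9} 4
  5 to go: {4,6,7,8,9} 9  {5,6,7,8,9} 5
  6 to go: {4,5,6,7,8,9} 14
  7 to go: {3,4,5,6,7,8,9} 14
  8 to go: {2,3,4,5,6,7,8,9} 14
  if 0:x drops first: 14 orders

14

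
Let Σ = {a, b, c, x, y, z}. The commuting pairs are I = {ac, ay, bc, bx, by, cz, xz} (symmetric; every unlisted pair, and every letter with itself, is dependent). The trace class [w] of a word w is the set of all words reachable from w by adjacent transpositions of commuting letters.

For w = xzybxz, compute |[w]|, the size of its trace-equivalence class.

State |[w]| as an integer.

12

drop 0:x onto floor
drop 1:z onto floor
drop 2:y onto {0:x, 1:z}
drop 3:b onto {1:z}
drop 4:x onto {2:y}
drop 5:z onto {2:y, 3:b}
ground layer = {0:x, 1:z}
drop-orders for the pieces not yet dropped (sum over which currently-grounded one goes next):
  1 to go: {4} 1  {5} 1
  2 to go: {3,5} 1  {4,5} 2
  3 to go: {2,4,5} 2  {3,4,5} 3
  4 to go: {0,2,4,5} 2  {2,3,4,5} 5
  if 0:x drops first: 5 orders
  if 1:z drops first: 7 orders
heap linearizations: 12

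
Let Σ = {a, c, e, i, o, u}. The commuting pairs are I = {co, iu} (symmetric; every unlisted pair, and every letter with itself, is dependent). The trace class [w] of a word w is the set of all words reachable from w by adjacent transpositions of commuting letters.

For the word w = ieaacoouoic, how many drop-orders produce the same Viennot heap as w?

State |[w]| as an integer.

3

drop 0:i onto floor
drop 1:e onto {0:i}
drop 2:a onto {1:e}
drop 3:a onto {2:a}
drop 4:c onto {3:a}
drop 5:o onto {3:a}
drop 6:o onto {5:o}
drop 7:u onto {4:c, 6:o}
drop 8:o onto {7:u}
drop 9:i onto {8:o}
drop 10:c onto {9:i}
ground layer = {0:i}
drop-orders for the pieces not yet dropped (sum over which currently-grounded one goes next):
  1 to go: {10} 1
  2 to go: {9,10} 1
  3 to go: {8,9,10} 1
  4 to go: {7,8,9,10} 1
  5 to go: {4,7,8,9,10} 1  {6,7,8,9,10} 1
  6 to go: {4,6,7,8,9,10} 2  {5,6,7,8,9,10} 1
  7 to go: {4,5,6,7,8,9,10} 3
  8 to go: {3,4,5,6,7,8,9,10} 3
  9 to go: {2,3,4,5,6,7,8,9,10} 3
  if 0:i drops first: 3 orders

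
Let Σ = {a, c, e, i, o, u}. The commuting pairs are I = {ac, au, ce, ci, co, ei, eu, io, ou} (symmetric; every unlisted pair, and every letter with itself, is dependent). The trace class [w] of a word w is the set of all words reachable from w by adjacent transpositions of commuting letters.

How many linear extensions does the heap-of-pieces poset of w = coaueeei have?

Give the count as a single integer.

52

#0=c has no predecessor
#1=o has no predecessor
#2=a depends on [1:o]
#3=u depends on [0:c]
#4=e depends on [2:a]
#5=e depends on [4:e]
#6=e depends on [5:e]
#7=i depends on [2:a, 3:u]
sources: [0:c, 1:o]
N(rest) = Σ N(rest − s) over sources s of rest; N(one piece) = 1:
  size 1 → [6]=1  [7]=1
  size 2 → [3,7]=1  [5,6]=1  [6,7]=2
  size 3 → [0,3,7]=1  [3,6,7]=3  [4,5,6]=1  [5,6,7]=3
  size 4 → [0,3,6,7]=4  [3,5,6,7]=6  [4,5,6,7]=4
  size 5 → [0,3,5,6,7]=10  [2,4,5,6,7]=4  [3,4,5,6,7]=10
  size 6 → [0,3,4,5,6,7]=20  [1,2,4,5,6,7]=4  [2,3,4,5,6,7]=14
  first=0(c) contributes 18
  first=1(o) contributes 34
|[w]| = 52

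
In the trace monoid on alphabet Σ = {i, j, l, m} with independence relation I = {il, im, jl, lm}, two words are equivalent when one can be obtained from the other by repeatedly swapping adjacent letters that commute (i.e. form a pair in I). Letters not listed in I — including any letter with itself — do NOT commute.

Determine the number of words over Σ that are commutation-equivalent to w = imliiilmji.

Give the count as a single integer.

675

#0=i has no predecessor
#1=m has no predecessor
#2=l has no predecessor
#3=i depends on [0:i]
#4=i depends on [3:i]
#5=i depends on [4:i]
#6=l depends on [2:l]
#7=m depends on [1:m]
#8=j depends on [5:i, 7:m]
#9=i depends on [8:j]
sources: [0:i, 1:m, 2:l]
N(rest) = Σ N(rest − s) over sources s of rest; N(one piece) = 1:
  size 1 → [6]=1  [9]=1
  size 2 → [2,6]=1  [6,9]=2  [8,9]=1
  size 3 → [2,6,9]=3  [5,8,9]=1  [6,8,9]=3  [7,8,9]=1
  size 4 → [1,7,8,9]=1  [2,6,8,9]=6  [4,5,8,9]=1  [5,6,8,9]=4  [5,7,8,9]=2  [6,7,8,9]=4
  size 5 → [1,5,7,8,9]=3  [1,6,7,8,9]=5  [2,5,6,8,9]=10  [2,6,7,8,9]=10  [3,4,5,8,9]=1  [4,5,6,8,9]=5  [4,5,7,8,9]=3  [5,6,7,8,9]=10
  size 6 → [0,3,4,5,8,9]=1  [1,2,6,7,8,9]=15  [1,4,5,7,8,9]=6  [1,5,6,7,8,9]=18  [2,4,5,6,8,9]=15  [2,5,6,7,8,9]=30  [3,4,5,6,8,9]=6  [3,4,5,7,8,9]=4  [4,5,6,7,8,9]=18
  size 7 → [0,3,4,5,6,8,9]=7  [0,3,4,5,7,8,9]=5  [1,2,5,6,7,8,9]=63  [1,3,4,5,7,8,9]=10  [1,4,5,6,7,8,9]=42  [2,3,4,5,6,8,9]=21  [2,4,5,6,7,8,9]=63  [3,4,5,6,7,8,9]=28
  size 8 → [0,1,3,4,5,7,8,9]=15  [0,2,3,4,5,6,8,9]=28  [0,3,4,5,6,7,8,9]=40  [1,2,4,5,6,7,8,9]=168  [1,3,4,5,6,7,8,9]=80  [2,3,4,5,6,7,8,9]=112
  first=0(i) contributes 360
  first=1(m) contributes 180
  first=2(l) contributes 135
|[w]| = 675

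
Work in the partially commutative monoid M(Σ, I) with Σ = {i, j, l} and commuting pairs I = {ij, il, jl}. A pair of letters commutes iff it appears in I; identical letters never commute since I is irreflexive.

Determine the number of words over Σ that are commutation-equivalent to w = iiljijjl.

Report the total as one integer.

#0=i has no predecessor
#1=i depends on [0:i]
#2=l has no predecessor
#3=j has no predecessor
#4=i depends on [1:i]
#5=j depends on [3:j]
#6=j depends on [5:j]
#7=l depends on [2:l]
sources: [0:i, 2:l, 3:j]
N(rest) = Σ N(rest − s) over sources s of rest; N(one piece) = 1:
  size 1 → [4]=1  [6]=1  [7]=1
  size 2 → [1,4]=1  [2,7]=1  [4,6]=2  [4,7]=2  [5,6]=1  [6,7]=2
  size 3 → [0,1,4]=1  [1,4,6]=3  [1,4,7]=3  [2,4,7]=3  [2,6,7]=3  [3,5,6]=1  [4,5,6]=3  [4,6,7]=6  [5,6,7]=3
  size 4 → [0,1,4,6]=4  [0,1,4,7]=4  [1,2,4,7]=6  [1,4,5,6]=6  [1,4,6,7]=12  [2,4,6,7]=12  [2,5,6,7]=6  [3,4,5,6]=4  [3,5,6,7]=4  [4,5,6,7]=12
  size 5 → [0,1,2,4,7]=10  [0,1,4,5,6]=10  [0,1,4,6,7]=20  [1,2,4,6,7]=30  [1,3,4,5,6]=10  [1,4,5,6,7]=30  [2,3,5,6,7]=10  [2,4,5,6,7]=30  [3,4,5,6,7]=20
  size 6 → [0,1,2,4,6,7]=60  [0,1,3,4,5,6]=20  [0,1,4,5,6,7]=60  [1,2,4,5,6,7]=90  [1,3,4,5,6,7]=60  [2,3,4,5,6,7]=60
  first=0(i) contributes 210
  first=2(l) contributes 140
  first=3(j) contributes 210
|[w]| = 560

560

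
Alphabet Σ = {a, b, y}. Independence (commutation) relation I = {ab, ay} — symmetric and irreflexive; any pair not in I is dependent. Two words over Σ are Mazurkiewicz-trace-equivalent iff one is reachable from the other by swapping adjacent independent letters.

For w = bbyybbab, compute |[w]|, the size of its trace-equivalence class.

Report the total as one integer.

#0=b has no predecessor
#1=b depends on [0:b]
#2=y depends on [1:b]
#3=y depends on [2:y]
#4=b depends on [3:y]
#5=b depends on [4:b]
#6=a has no predecessor
#7=b depends on [5:b]
sources: [0:b, 6:a]
N(rest) = Σ N(rest − s) over sources s of rest; N(one piece) = 1:
  size 1 → [6]=1  [7]=1
  size 2 → [5,7]=1  [6,7]=2
  size 3 → [4,5,7]=1  [5,6,7]=3
  size 4 → [3,4,5,7]=1  [4,5,6,7]=4
  size 5 → [2,3,4,5,7]=1  [3,4,5,6,7]=5
  size 6 → [1,2,3,4,5,7]=1  [2,3,4,5,6,7]=6
  first=0(b) contributes 7
  first=6(a) contributes 1
|[w]| = 8

8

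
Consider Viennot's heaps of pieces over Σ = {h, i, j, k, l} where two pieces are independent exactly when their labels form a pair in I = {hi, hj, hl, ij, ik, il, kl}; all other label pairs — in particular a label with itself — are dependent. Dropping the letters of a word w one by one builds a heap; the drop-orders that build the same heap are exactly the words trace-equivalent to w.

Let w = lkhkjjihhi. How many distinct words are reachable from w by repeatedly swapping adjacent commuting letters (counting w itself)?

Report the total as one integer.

1260

#0=l has no predecessor
#1=k has no predecessor
#2=h depends on [1:k]
#3=k depends on [2:h]
#4=j depends on [0:l, 3:k]
#5=j depends on [4:j]
#6=i has no predecessor
#7=h depends on [3:k]
#8=h depends on [7:h]
#9=i depends on [6:i]
sources: [0:l, 1:k, 6:i]
N(rest) = Σ N(rest − s) over sources s of rest; N(one piece) = 1:
  size 1 → [5]=1  [8]=1  [9]=1
  size 2 → [4,5]=1  [5,8]=2  [5,9]=2  [6,9]=1  [7,8]=1  [8,9]=2
  size 3 → [0,4,5]=1  [4,5,8]=3  [4,5,9]=3  [5,6,9]=3  [5,7,8]=3  [5,8,9]=6  [6,8,9]=3  [7,8,9]=3
  size 4 → [0,4,5,8]=4  [0,4,5,9]=4  [4,5,6,9]=6  [4,5,7,8]=6  [4,5,8,9]=12  [5,6,8,9]=12  [5,7,8,9]=12  [6,7,8,9]=6
  size 5 → [0,4,5,6,9]=10  [0,4,5,7,8]=10  [0,4,5,8,9]=20  [3,4,5,7,8]=6  [4,5,6,8,9]=30  [4,5,7,8,9]=30  [5,6,7,8,9]=30
  size 6 → [0,3,4,5,7,8]=16  [0,4,5,6,8,9]=60  [0,4,5,7,8,9]=60  [2,3,4,5,7,8]=6  [3,4,5,7,8,9]=36  [4,5,6,7,8,9]=90
  size 7 → [0,2,3,4,5,7,8]=22  [0,3,4,5,7,8,9]=112  [0,4,5,6,7,8,9]=210  [1,2,3,4,5,7,8]=6  [2,3,4,5,7,8,9]=42  [3,4,5,6,7,8,9]=126
  size 8 → [0,1,2,3,4,5,7,8]=28  [0,2,3,4,5,7,8,9]=176  [0,3,4,5,6,7,8,9]=448  [1,2,3,4,5,7,8,9]=48  [2,3,4,5,6,7,8,9]=168
  first=0(l) contributes 216
  first=1(k) contributes 792
  first=6(i) contributes 252
|[w]| = 1260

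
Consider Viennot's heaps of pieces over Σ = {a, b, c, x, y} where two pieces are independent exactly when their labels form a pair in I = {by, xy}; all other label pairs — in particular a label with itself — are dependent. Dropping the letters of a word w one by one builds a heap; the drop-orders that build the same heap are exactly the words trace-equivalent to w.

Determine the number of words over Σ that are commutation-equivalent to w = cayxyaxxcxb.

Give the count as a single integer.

drop 0:c onto floor
drop 1:a onto {0:c}
drop 2:y onto {1:a}
drop 3:x onto {1:a}
drop 4:y onto {2:y}
drop 5:a onto {3:x, 4:y}
drop 6:x onto {5:a}
drop 7:x onto {6:x}
drop 8:c onto {7:x}
drop 9:x onto {8:c}
drop 10:b onto {9:x}
ground layer = {0:c}
drop-orders for the pieces not yet dropped (sum over which currently-grounded one goes next):
  1 to go: {10} 1
  2 to go: {9,10} 1
  3 to go: {8,9,10} 1
  4 to go: {7,8,9,10} 1
  5 to go: {6,7,8,9,10} 1
  6 to go: {5,6,7,8,9,10} 1
  7 to go: {3,5,6,7,8,9,10} 1  {4,5,6,7,8,9,10} 1
  8 to go: {2,4,5,6,7,8,9,10} 1  {3,4,5,6,7,8,9,10} 2
  9 to go: {2,3,4,5,6,7,8,9,10} 3
  if 0:c drops first: 3 orders

3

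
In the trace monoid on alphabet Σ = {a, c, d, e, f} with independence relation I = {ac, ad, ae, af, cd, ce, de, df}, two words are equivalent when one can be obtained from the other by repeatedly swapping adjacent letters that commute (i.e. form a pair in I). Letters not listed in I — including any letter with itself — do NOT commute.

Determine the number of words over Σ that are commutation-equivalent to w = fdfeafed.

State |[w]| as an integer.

168

drop 0:f onto floor
drop 1:d onto floor
drop 2:f onto {0:f}
drop 3:e onto {2:f}
drop 4:a onto floor
drop 5:f onto {3:e}
drop 6:e onto {5:f}
drop 7:d onto {1:d}
ground layer = {0:f, 1:d, 4:a}
drop-orders for the pieces not yet dropped (sum over which currently-grounded one goes next):
  1 to go: {4} 1  {6} 1  {7} 1
  2 to go: {1,7} 1  {4,6} 2  {4,7} 2  {5,6} 1  {6,7} 2
  3 to go: {1,4,7} 3  {1,6,7} 3  {3,5,6} 1  {4,5,6} 3  {4,6,7} 6  {5,6,7} 3
  4 to go: {1,4,6,7} 12  {1,5,6,7} 6  {2,3,5,6} 1  {3,4,5,6} 4  {3,5,6,7} 4  {4,5,6,7} 12
  5 to go: {0,2,3,5,6} 1  {1,3,5,6,7} 10  {1,4,5,6,7} 30  {2,3,4,5,6} 5  {2,3,5,6,7} 5  {3,4,5,6,7} 20
  6 to go: {0,2,3,4,5,6} 6  {0,2,3,5,6,7} 6  {1,2,3,5,6,7} 15  {1,3,4,5,6,7} 60  {2,3,4,5,6,7} 30
  if 0:f drops first: 105 orders
  if 1:d drops first: 42 orders
  if 4:a drops first: 21 orders
heap linearizations: 168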